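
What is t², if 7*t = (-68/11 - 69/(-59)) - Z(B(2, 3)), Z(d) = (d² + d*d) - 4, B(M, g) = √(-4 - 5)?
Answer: 2480625/421201 ≈ 5.8894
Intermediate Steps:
B(M, g) = 3*I (B(M, g) = √(-9) = 3*I)
Z(d) = -4 + 2*d² (Z(d) = (d² + d²) - 4 = 2*d² - 4 = -4 + 2*d²)
t = 1575/649 (t = ((-68/11 - 69/(-59)) - (-4 + 2*(3*I)²))/7 = ((-68*1/11 - 69*(-1/59)) - (-4 + 2*(-9)))/7 = ((-68/11 + 69/59) - (-4 - 18))/7 = (-3253/649 - 1*(-22))/7 = (-3253/649 + 22)/7 = (⅐)*(11025/649) = 1575/649 ≈ 2.4268)
t² = (1575/649)² = 2480625/421201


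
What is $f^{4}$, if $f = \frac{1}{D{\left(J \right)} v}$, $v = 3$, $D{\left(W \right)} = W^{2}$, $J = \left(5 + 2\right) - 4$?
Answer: $\frac{1}{531441} \approx 1.8817 \cdot 10^{-6}$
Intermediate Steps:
$J = 3$ ($J = 7 - 4 = 3$)
$f = \frac{1}{27}$ ($f = \frac{1}{3^{2} \cdot 3} = \frac{1}{9 \cdot 3} = \frac{1}{27} \approx 0.037037$)
$f^{4} = \left(\frac{1}{27}\right)^{4} = \frac{1}{531441}$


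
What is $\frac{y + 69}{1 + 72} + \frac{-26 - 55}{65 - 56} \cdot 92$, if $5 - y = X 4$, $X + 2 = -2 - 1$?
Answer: $- \frac{60350}{73} \approx -826.71$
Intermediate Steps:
$X = -5$ ($X = -2 - 3 = -5$)
$y = 25$ ($y = 5 - \left(-5\right) 4 = 5 - -20 = 5 + 20 = 25$)
$\frac{y + 69}{1 + 72} + \frac{-26 - 55}{65 - 56} \cdot 92 = \frac{25 + 69}{1 + 72} + \frac{-26 - 55}{65 - 56} \cdot 92 = \frac{94}{73} + - \frac{81}{9} \cdot 92 = 94 \cdot \frac{1}{73} + \left(-81\right) \frac{1}{9} \cdot 92 = \frac{94}{73} - 828 = - \frac{60350}{73}$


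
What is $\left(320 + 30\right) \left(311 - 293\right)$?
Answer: $6300$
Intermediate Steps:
$\left(320 + 30\right) \left(311 - 293\right) = 350 \cdot 18 = 6300$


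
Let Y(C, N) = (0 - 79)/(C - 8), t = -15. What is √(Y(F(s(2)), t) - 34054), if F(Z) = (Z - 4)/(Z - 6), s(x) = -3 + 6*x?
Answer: I*√12288991/19 ≈ 184.5*I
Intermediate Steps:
F(Z) = (-4 + Z)/(-6 + Z)
Y(C, N) = -79/(-8 + C)
√(Y(F(s(2)), t) - 34054) = √(-79/(-8 + (-4 + (-3 + 6*2))/(-6 + (-3 + 6*2))) - 34054) = √(-79/(-8 + (-4 + (-3 + 12))/(-6 + (-3 + 12))) - 34054) = √(-79/(-8 + (-4 + 9)/(-6 + 9)) - 34054) = √(-79/(-8 + 5/3) - 34054) = √(-79/(-19/3) - 34054) = √(-79*(-3/19) - 34054) = √(237/19 - 34054) = √(-646789/19) = I*√12288991/19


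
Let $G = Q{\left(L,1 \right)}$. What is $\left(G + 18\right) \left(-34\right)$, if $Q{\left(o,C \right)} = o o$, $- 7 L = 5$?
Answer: $- \frac{30838}{49} \approx -629.35$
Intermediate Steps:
$L = - \frac{5}{7}$ ($L = \left(- \frac{1}{7}\right) 5 = - \frac{5}{7} \approx -0.71429$)
$Q{\left(o,C \right)} = o^{2}$
$G = \frac{25}{49}$ ($G = \left(- \frac{5}{7}\right)^{2} = \frac{25}{49} \approx 0.5102$)
$\left(G + 18\right) \left(-34\right) = \left(\frac{25}{49} + 18\right) \left(-34\right) = \frac{907}{49} \left(-34\right) = - \frac{30838}{49}$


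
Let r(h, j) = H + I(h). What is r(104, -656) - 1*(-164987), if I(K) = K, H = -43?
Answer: 165048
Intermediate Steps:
r(h, j) = -43 + h
r(104, -656) - 1*(-164987) = (-43 + 104) - 1*(-164987) = 61 + 164987 = 165048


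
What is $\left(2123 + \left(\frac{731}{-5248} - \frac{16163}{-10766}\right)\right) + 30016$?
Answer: $\frac{129709244645}{4035712} \approx 32140.0$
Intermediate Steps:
$\left(2123 + \left(\frac{731}{-5248} - \frac{16163}{-10766}\right)\right) + 30016 = \left(2123 + \left(731 \left(- \frac{1}{5248}\right) - - \frac{2309}{1538}\right)\right) + 30016 = \left(2123 + \left(- \frac{731}{5248} + \frac{2309}{1538}\right)\right) + 30016 = \left(2123 + \frac{5496677}{4035712}\right) + 30016 = \frac{8573313253}{4035712} + 30016 = \frac{129709244645}{4035712}$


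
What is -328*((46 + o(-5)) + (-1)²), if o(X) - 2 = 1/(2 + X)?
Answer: -47888/3 ≈ -15963.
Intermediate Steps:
o(X) = 2 + 1/(2 + X)
-328*((46 + o(-5)) + (-1)²) = -328*((46 + (5 + 2*(-5))/(2 - 5)) + (-1)²) = -328*((46 + (5 - 10)/(-3)) + 1) = -328*((46 - ⅓*(-5)) + 1) = -328*((46 + 5/3) + 1) = -328*(143/3 + 1) = -328*146/3 = -47888/3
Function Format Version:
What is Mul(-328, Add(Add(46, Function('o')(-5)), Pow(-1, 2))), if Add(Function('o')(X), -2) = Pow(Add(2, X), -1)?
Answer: Rational(-47888, 3) ≈ -15963.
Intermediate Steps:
Function('o')(X) = Add(2, Pow(Add(2, X), -1))
Mul(-328, Add(Add(46, Function('o')(-5)), Pow(-1, 2))) = Mul(-328, Add(Add(46, Mul(Pow(Add(2, -5), -1), Add(5, Mul(2, -5)))), Pow(-1, 2))) = Mul(-328, Add(Add(46, Mul(Pow(-3, -1), Add(5, -10))), 1)) = Mul(-328, Add(Add(46, Mul(Rational(-1, 3), -5)), 1)) = Mul(-328, Add(Add(46, Rational(5, 3)), 1)) = Mul(-328, Add(Rational(143, 3), 1)) = Mul(-328, Rational(146, 3)) = Rational(-47888, 3)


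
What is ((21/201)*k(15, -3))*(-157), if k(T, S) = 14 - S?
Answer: -18683/67 ≈ -278.85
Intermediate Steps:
((21/201)*k(15, -3))*(-157) = ((21/201)*(14 - 1*(-3)))*(-157) = ((21*(1/201))*(14 + 3))*(-157) = ((7/67)*17)*(-157) = (119/67)*(-157) = -18683/67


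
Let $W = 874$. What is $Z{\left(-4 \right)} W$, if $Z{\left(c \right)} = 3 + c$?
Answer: $-874$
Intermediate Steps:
$Z{\left(-4 \right)} W = \left(3 - 4\right) 874 = \left(-1\right) 874 = -874$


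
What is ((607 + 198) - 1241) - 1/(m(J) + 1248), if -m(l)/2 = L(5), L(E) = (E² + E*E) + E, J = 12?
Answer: -496169/1138 ≈ -436.00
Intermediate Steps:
L(E) = E + 2*E² (L(E) = (E² + E²) + E = 2*E² + E = E + 2*E²)
m(l) = -110 (m(l) = -10*(1 + 2*5) = -10*(1 + 10) = -10*11 = -2*55 = -110)
((607 + 198) - 1241) - 1/(m(J) + 1248) = ((607 + 198) - 1241) - 1/(-110 + 1248) = (805 - 1241) - 1/1138 = -436 - 1*1/1138 = -436 - 1/1138 = -496169/1138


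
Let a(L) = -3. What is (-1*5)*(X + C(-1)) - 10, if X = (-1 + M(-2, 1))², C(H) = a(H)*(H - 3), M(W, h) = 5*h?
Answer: -150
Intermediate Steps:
C(H) = 9 - 3*H (C(H) = -3*(H - 3) = -3*(-3 + H) = 9 - 3*H)
X = 16 (X = (-1 + 5*1)² = (-1 + 5)² = 4² = 16)
(-1*5)*(X + C(-1)) - 10 = (-1*5)*(16 + (9 - 3*(-1))) - 10 = -5*(16 + (9 + 3)) - 10 = -5*(16 + 12) - 10 = -5*28 - 10 = -140 - 10 = -150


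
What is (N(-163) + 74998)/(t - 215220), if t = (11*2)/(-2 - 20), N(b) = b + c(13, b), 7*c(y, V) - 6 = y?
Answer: -523864/1506547 ≈ -0.34772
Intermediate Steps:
c(y, V) = 6/7 + y/7
N(b) = 19/7 + b (N(b) = b + (6/7 + (1/7)*13) = b + (6/7 + 13/7) = b + 19/7 = 19/7 + b)
t = -1 (t = 22/(-22) = 22*(-1/22) = -1)
(N(-163) + 74998)/(t - 215220) = ((19/7 - 163) + 74998)/(-1 - 215220) = (-1122/7 + 74998)/(-215221) = (523864/7)*(-1/215221) = -523864/1506547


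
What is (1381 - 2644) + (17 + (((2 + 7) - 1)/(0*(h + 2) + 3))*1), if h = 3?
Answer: -3730/3 ≈ -1243.3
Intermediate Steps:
(1381 - 2644) + (17 + (((2 + 7) - 1)/(0*(h + 2) + 3))*1) = (1381 - 2644) + (17 + (((2 + 7) - 1)/(0*(3 + 2) + 3))*1) = -1263 + (17 + ((9 - 1)/(0*5 + 3))*1) = -1263 + (17 + (8/(0 + 3))*1) = -1263 + (17 + (8/3)*1) = -1263 + (17 + 8/3) = -1263 + 59/3 = -3730/3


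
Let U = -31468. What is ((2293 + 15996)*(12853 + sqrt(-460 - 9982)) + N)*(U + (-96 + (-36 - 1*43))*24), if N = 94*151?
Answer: -8384930135948 - 652332052*I*sqrt(10442) ≈ -8.3849e+12 - 6.6659e+10*I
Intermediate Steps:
N = 14194
((2293 + 15996)*(12853 + sqrt(-460 - 9982)) + N)*(U + (-96 + (-36 - 1*43))*24) = ((2293 + 15996)*(12853 + sqrt(-460 - 9982)) + 14194)*(-31468 + (-96 + (-36 - 1*43))*24) = (18289*(12853 + sqrt(-10442)) + 14194)*(-31468 + (-96 + (-36 - 43))*24) = (18289*(12853 + I*sqrt(10442)) + 14194)*(-31468 + (-96 - 79)*24) = ((235068517 + 18289*I*sqrt(10442)) + 14194)*(-31468 - 175*24) = (235082711 + 18289*I*sqrt(10442))*(-31468 - 4200) = (235082711 + 18289*I*sqrt(10442))*(-35668) = -8384930135948 - 652332052*I*sqrt(10442)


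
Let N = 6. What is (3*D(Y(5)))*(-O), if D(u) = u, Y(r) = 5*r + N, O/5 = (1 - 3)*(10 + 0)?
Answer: 9300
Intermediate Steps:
O = -100 (O = 5*((1 - 3)*(10 + 0)) = 5*(-2*10) = 5*(-20) = -100)
Y(r) = 6 + 5*r (Y(r) = 5*r + 6 = 6 + 5*r)
(3*D(Y(5)))*(-O) = (3*(6 + 5*5))*(-1*(-100)) = (3*(6 + 25))*100 = (3*31)*100 = 93*100 = 9300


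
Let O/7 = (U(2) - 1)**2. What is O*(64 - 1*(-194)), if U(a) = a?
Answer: 1806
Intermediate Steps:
O = 7 (O = 7*(2 - 1)**2 = 7*1**2 = 7*1 = 7)
O*(64 - 1*(-194)) = 7*(64 - 1*(-194)) = 7*(64 + 194) = 7*258 = 1806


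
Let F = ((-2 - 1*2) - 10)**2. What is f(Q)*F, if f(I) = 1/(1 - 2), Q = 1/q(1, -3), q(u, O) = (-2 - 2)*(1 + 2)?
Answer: -196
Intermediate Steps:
q(u, O) = -12 (q(u, O) = -4*3 = -12)
Q = -1/12 (Q = 1/(-12) = -1/12 ≈ -0.083333)
f(I) = -1 (f(I) = 1/(-1) = -1)
F = 196 (F = ((-2 - 2) - 10)**2 = (-4 - 10)**2 = (-14)**2 = 196)
f(Q)*F = -1*196 = -196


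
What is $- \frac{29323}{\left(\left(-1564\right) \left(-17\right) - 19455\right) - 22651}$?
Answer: $\frac{29323}{15518} \approx 1.8896$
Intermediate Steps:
$- \frac{29323}{\left(\left(-1564\right) \left(-17\right) - 19455\right) - 22651} = - \frac{29323}{\left(26588 - 19455\right) - 22651} = - \frac{29323}{7133 - 22651} = - \frac{29323}{-15518} = \left(-29323\right) \left(- \frac{1}{15518}\right) = \frac{29323}{15518}$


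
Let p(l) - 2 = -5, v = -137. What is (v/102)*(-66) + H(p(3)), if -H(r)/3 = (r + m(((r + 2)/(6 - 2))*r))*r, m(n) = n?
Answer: 4651/68 ≈ 68.397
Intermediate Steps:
p(l) = -3 (p(l) = 2 - 5 = -3)
H(r) = -3*r*(r + r*(½ + r/4)) (H(r) = -3*(r + ((r + 2)/(6 - 2))*r)*r = -3*(r + ((2 + r)/4)*r)*r = -3*(r + ((2 + r)*(¼))*r)*r = -3*(r + (½ + r/4)*r)*r = -3*(r + r*(½ + r/4))*r = -3*r*(r + r*(½ + r/4)))
(v/102)*(-66) + H(p(3)) = -137/102*(-66) - ¾*(-3)²*(6 - 3) = -137*1/102*(-66) - ¾*9*3 = -137/102*(-66) - 81/4 = 1507/17 - 81/4 = 4651/68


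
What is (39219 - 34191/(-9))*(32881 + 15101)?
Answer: 2064089676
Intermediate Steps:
(39219 - 34191/(-9))*(32881 + 15101) = (39219 - 34191*(-1/9))*47982 = (39219 + 3799)*47982 = 43018*47982 = 2064089676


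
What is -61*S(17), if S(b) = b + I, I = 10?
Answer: -1647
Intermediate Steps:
S(b) = 10 + b (S(b) = b + 10 = 10 + b)
-61*S(17) = -61*(10 + 17) = -61*27 = -1647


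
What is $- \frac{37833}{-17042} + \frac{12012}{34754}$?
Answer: $\frac{759778293}{296138834} \approx 2.5656$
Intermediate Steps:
$- \frac{37833}{-17042} + \frac{12012}{34754} = \left(-37833\right) \left(- \frac{1}{17042}\right) + 12012 \cdot \frac{1}{34754} = \frac{37833}{17042} + \frac{6006}{17377} = \frac{759778293}{296138834}$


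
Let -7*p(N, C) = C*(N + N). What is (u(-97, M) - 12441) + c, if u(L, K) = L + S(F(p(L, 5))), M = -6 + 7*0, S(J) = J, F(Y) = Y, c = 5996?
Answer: -44824/7 ≈ -6403.4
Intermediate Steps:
p(N, C) = -2*C*N/7 (p(N, C) = -C*(N + N)/7 = -C*2*N/7 = -2*C*N/7)
M = -6 (M = -6 + 0 = -6)
u(L, K) = -3*L/7 (u(L, K) = L - 2/7*5*L = L - 10*L/7 = -3*L/7)
(u(-97, M) - 12441) + c = (-3/7*(-97) - 12441) + 5996 = (291/7 - 12441) + 5996 = -86796/7 + 5996 = -44824/7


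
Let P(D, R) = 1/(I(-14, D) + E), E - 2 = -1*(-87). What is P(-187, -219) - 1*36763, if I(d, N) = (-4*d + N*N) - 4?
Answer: -1290748929/35110 ≈ -36763.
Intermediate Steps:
I(d, N) = -4 + N**2 - 4*d (I(d, N) = (-4*d + N**2) - 4 = (N**2 - 4*d) - 4 = -4 + N**2 - 4*d)
E = 89 (E = 2 - 1*(-87) = 2 + 87 = 89)
P(D, R) = 1/(141 + D**2) (P(D, R) = 1/((-4 + D**2 - 4*(-14)) + 89) = 1/((-4 + D**2 + 56) + 89) = 1/((52 + D**2) + 89) = 1/(141 + D**2))
P(-187, -219) - 1*36763 = 1/(141 + (-187)**2) - 1*36763 = 1/(141 + 34969) - 36763 = 1/35110 - 36763 = -1290748929/35110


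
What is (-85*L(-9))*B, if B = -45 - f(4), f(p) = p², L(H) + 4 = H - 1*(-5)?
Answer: -41480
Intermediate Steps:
L(H) = 1 + H (L(H) = -4 + (H - 1*(-5)) = -4 + (H + 5) = -4 + (5 + H) = 1 + H)
B = -61 (B = -45 - 1*4² = -45 - 1*16 = -45 - 16 = -61)
(-85*L(-9))*B = -85*(1 - 9)*(-61) = -85*(-8)*(-61) = 680*(-61) = -41480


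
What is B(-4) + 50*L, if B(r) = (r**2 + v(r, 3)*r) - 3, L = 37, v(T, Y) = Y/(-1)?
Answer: 1875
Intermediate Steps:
v(T, Y) = -Y (v(T, Y) = Y*(-1) = -Y)
B(r) = -3 + r**2 - 3*r (B(r) = (r**2 + (-1*3)*r) - 3 = (r**2 - 3*r) - 3 = -3 + r**2 - 3*r)
B(-4) + 50*L = (-3 + (-4)**2 - 3*(-4)) + 50*37 = (-3 + 16 + 12) + 1850 = 25 + 1850 = 1875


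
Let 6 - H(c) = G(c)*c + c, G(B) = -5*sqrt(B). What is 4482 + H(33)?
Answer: 4455 + 165*sqrt(33) ≈ 5402.9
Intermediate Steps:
H(c) = 6 - c + 5*c**(3/2) (H(c) = 6 - ((-5*sqrt(c))*c + c) = 6 - (-5*c**(3/2) + c) = 6 - (c - 5*c**(3/2)) = 6 + (-c + 5*c**(3/2)) = 6 - c + 5*c**(3/2))
4482 + H(33) = 4482 + (6 - 1*33 + 5*33**(3/2)) = 4482 + (6 - 33 + 5*(33*sqrt(33))) = 4482 + (6 - 33 + 165*sqrt(33)) = 4482 + (-27 + 165*sqrt(33)) = 4455 + 165*sqrt(33)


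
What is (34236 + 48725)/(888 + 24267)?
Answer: 82961/25155 ≈ 3.2980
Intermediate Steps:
(34236 + 48725)/(888 + 24267) = 82961/25155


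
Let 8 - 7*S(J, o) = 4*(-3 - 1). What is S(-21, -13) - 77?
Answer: -515/7 ≈ -73.571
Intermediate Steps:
S(J, o) = 24/7 (S(J, o) = 8/7 - 4*(-3 - 1)/7 = 8/7 - 4*(-4)/7 = 8/7 - ⅐*(-16) = 8/7 + 16/7 = 24/7)
S(-21, -13) - 77 = 24/7 - 77 = -515/7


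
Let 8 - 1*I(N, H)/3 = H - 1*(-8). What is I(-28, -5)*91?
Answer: 1365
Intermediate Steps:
I(N, H) = -3*H (I(N, H) = 24 - 3*(H - 1*(-8)) = 24 - 3*(H + 8) = 24 - 3*(8 + H) = 24 + (-24 - 3*H) = -3*H)
I(-28, -5)*91 = -3*(-5)*91 = 15*91 = 1365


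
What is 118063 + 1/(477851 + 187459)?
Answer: 78548494531/665310 ≈ 1.1806e+5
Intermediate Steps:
118063 + 1/(477851 + 187459) = 118063 + 1/665310 = 78548494531/665310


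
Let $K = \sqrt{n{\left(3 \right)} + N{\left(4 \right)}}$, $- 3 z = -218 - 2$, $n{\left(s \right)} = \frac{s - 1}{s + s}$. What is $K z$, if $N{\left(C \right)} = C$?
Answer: $\frac{220 \sqrt{39}}{9} \approx 152.66$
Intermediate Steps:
$n{\left(s \right)} = \frac{-1 + s}{2 s}$
$z = \frac{220}{3}$ ($z = - \frac{-218 - 2}{3} = \left(- \frac{1}{3}\right) \left(-220\right) = \frac{220}{3} \approx 73.333$)
$K = \frac{\sqrt{39}}{3}$ ($K = \sqrt{\frac{-1 + 3}{2 \cdot 3} + 4} = \sqrt{\frac{1}{2} \cdot \frac{1}{3} \cdot 2 + 4} = \sqrt{\frac{1}{3} + 4} = \sqrt{\frac{13}{3}} = \frac{\sqrt{39}}{3} \approx 2.0817$)
$K z = \frac{\sqrt{39}}{3} \cdot \frac{220}{3} = \frac{220 \sqrt{39}}{9}$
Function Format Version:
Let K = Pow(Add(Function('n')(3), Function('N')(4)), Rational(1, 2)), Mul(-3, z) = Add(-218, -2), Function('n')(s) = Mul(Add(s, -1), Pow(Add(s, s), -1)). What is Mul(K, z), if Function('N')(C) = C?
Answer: Mul(Rational(220, 9), Pow(39, Rational(1, 2))) ≈ 152.66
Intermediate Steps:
Function('n')(s) = Mul(Rational(1, 2), Pow(s, -1), Add(-1, s)) (Function('n')(s) = Mul(Add(-1, s), Pow(Mul(2, s), -1)) = Mul(Add(-1, s), Mul(Rational(1, 2), Pow(s, -1))) = Mul(Rational(1, 2), Pow(s, -1), Add(-1, s)))
z = Rational(220, 3) (z = Mul(Rational(-1, 3), Add(-218, -2)) = Mul(Rational(-1, 3), -220) = Rational(220, 3) ≈ 73.333)
K = Mul(Rational(1, 3), Pow(39, Rational(1, 2))) (K = Pow(Add(Mul(Rational(1, 2), Pow(3, -1), Add(-1, 3)), 4), Rational(1, 2)) = Pow(Add(Mul(Rational(1, 2), Rational(1, 3), 2), 4), Rational(1, 2)) = Pow(Add(Rational(1, 3), 4), Rational(1, 2)) = Pow(Rational(13, 3), Rational(1, 2)) = Mul(Rational(1, 3), Pow(39, Rational(1, 2))) ≈ 2.0817)
Mul(K, z) = Mul(Mul(Rational(1, 3), Pow(39, Rational(1, 2))), Rational(220, 3)) = Mul(Rational(220, 9), Pow(39, Rational(1, 2)))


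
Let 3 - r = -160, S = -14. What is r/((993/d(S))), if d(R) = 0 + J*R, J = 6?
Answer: -4564/331 ≈ -13.789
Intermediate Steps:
r = 163 (r = 3 - 1*(-160) = 3 + 160 = 163)
d(R) = 6*R (d(R) = 0 + 6*R = 6*R)
r/((993/d(S))) = 163/((993/((6*(-14))))) = 163/((993/(-84))) = 163/((993*(-1/84))) = 163/(-331/28) = 163*(-28/331) = -4564/331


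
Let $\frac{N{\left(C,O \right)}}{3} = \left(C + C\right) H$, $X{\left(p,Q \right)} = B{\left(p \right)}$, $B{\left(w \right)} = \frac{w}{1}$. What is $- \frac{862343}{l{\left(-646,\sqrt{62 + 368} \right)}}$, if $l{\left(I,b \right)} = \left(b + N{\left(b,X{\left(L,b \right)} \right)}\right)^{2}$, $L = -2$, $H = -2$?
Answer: $- \frac{862343}{52030} \approx -16.574$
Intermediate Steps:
$B{\left(w \right)} = w$ ($B{\left(w \right)} = w 1 = w$)
$X{\left(p,Q \right)} = p$
$N{\left(C,O \right)} = - 12 C$ ($N{\left(C,O \right)} = 3 \left(C + C\right) \left(-2\right) = 3 \cdot 2 C \left(-2\right) = 3 \left(- 4 C\right) = - 12 C$)
$l{\left(I,b \right)} = 121 b^{2}$ ($l{\left(I,b \right)} = \left(b - 12 b\right)^{2} = \left(- 11 b\right)^{2} = 121 b^{2}$)
$- \frac{862343}{l{\left(-646,\sqrt{62 + 368} \right)}} = - \frac{862343}{121 \left(\sqrt{62 + 368}\right)^{2}} = - \frac{862343}{121 \left(\sqrt{430}\right)^{2}} = - \frac{862343}{121 \cdot 430} = - \frac{862343}{52030}$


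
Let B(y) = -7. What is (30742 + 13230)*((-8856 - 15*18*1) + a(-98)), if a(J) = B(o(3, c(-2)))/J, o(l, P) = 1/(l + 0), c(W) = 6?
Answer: -2808997318/7 ≈ -4.0129e+8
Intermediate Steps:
o(l, P) = 1/l
a(J) = -7/J
(30742 + 13230)*((-8856 - 15*18*1) + a(-98)) = (30742 + 13230)*((-8856 - 15*18*1) - 7/(-98)) = 43972*((-8856 - 270*1) - 7*(-1/98)) = 43972*((-8856 - 270) + 1/14) = 43972*(-9126 + 1/14) = 43972*(-127763/14) = -2808997318/7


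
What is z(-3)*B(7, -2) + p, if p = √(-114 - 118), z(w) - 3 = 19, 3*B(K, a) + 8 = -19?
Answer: -198 + 2*I*√58 ≈ -198.0 + 15.232*I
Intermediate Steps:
B(K, a) = -9 (B(K, a) = -8/3 + (⅓)*(-19) = -8/3 - 19/3 = -9)
z(w) = 22 (z(w) = 3 + 19 = 22)
p = 2*I*√58 (p = √(-232) = 2*I*√58 ≈ 15.232*I)
z(-3)*B(7, -2) + p = 22*(-9) + 2*I*√58 = -198 + 2*I*√58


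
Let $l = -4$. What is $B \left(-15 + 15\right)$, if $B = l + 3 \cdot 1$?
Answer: $0$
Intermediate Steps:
$B = -1$ ($B = -4 + 3 \cdot 1 = -4 + 3 = -1$)
$B \left(-15 + 15\right) = - (-15 + 15) = \left(-1\right) 0 = 0$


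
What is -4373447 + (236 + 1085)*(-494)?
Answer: -5026021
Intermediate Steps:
-4373447 + (236 + 1085)*(-494) = -4373447 + 1321*(-494) = -4373447 - 652574 = -5026021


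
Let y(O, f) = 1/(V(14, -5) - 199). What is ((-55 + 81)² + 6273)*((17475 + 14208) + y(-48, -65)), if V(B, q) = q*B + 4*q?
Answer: 63627726314/289 ≈ 2.2017e+8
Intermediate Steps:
V(B, q) = 4*q + B*q (V(B, q) = B*q + 4*q = 4*q + B*q)
y(O, f) = -1/289 (y(O, f) = 1/(-5*(4 + 14) - 199) = 1/(-5*18 - 199) = 1/(-90 - 199) = 1/(-289) = -1/289)
((-55 + 81)² + 6273)*((17475 + 14208) + y(-48, -65)) = ((-55 + 81)² + 6273)*((17475 + 14208) - 1/289) = (26² + 6273)*(31683 - 1/289) = (676 + 6273)*(9156386/289) = 6949*(9156386/289) = 63627726314/289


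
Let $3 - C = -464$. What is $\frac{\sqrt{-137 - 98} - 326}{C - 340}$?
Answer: $- \frac{326}{127} + \frac{i \sqrt{235}}{127} \approx -2.5669 + 0.12071 i$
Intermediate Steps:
$C = 467$ ($C = 3 - -464 = 3 + 464 = 467$)
$\frac{\sqrt{-137 - 98} - 326}{C - 340} = \frac{\sqrt{-137 - 98} - 326}{467 - 340} = \frac{\sqrt{-235} - 326}{127} = \left(i \sqrt{235} - 326\right) \frac{1}{127} = \left(-326 + i \sqrt{235}\right) \frac{1}{127} = - \frac{326}{127} + \frac{i \sqrt{235}}{127}$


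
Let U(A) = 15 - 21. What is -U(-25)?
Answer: 6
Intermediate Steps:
U(A) = -6
-U(-25) = -1*(-6) = 6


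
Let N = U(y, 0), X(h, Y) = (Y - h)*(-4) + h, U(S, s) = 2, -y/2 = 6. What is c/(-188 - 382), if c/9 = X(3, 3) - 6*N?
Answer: 27/190 ≈ 0.14211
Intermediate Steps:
y = -12 (y = -2*6 = -12)
X(h, Y) = -4*Y + 5*h (X(h, Y) = (-4*Y + 4*h) + h = -4*Y + 5*h)
N = 2
c = -81 (c = 9*((-4*3 + 5*3) - 6*2) = 9*((-12 + 15) - 12) = 9*(3 - 12) = 9*(-9) = -81)
c/(-188 - 382) = -81/(-188 - 382) = -81/(-570) = -1/570*(-81) = 27/190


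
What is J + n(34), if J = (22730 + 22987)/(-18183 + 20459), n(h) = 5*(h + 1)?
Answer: 444017/2276 ≈ 195.09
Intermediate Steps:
n(h) = 5 + 5*h (n(h) = 5*(1 + h) = 5 + 5*h)
J = 45717/2276 ≈ 20.087
J + n(34) = 45717/2276 + (5 + 5*34) = 45717/2276 + (5 + 170) = 45717/2276 + 175 = 444017/2276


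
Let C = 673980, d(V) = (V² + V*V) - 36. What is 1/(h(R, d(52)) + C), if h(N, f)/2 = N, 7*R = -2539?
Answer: 7/4712782 ≈ 1.4853e-6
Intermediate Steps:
R = -2539/7 (R = (⅐)*(-2539) = -2539/7 ≈ -362.71)
d(V) = -36 + 2*V² (d(V) = (V² + V²) - 36 = 2*V² - 36 = -36 + 2*V²)
h(N, f) = 2*N
1/(h(R, d(52)) + C) = 1/(2*(-2539/7) + 673980) = 1/(-5078/7 + 673980) = 1/(4712782/7) = 7/4712782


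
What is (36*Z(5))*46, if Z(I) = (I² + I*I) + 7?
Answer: 94392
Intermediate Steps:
Z(I) = 7 + 2*I² (Z(I) = (I² + I²) + 7 = 2*I² + 7 = 7 + 2*I²)
(36*Z(5))*46 = (36*(7 + 2*5²))*46 = (36*(7 + 2*25))*46 = (36*(7 + 50))*46 = (36*57)*46 = 2052*46 = 94392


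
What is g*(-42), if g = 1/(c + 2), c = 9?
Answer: -42/11 ≈ -3.8182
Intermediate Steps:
g = 1/11 (g = 1/(9 + 2) = 1/11 ≈ 0.090909)
g*(-42) = (1/11)*(-42) = -42/11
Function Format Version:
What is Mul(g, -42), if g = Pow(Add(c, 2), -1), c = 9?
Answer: Rational(-42, 11) ≈ -3.8182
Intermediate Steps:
g = Rational(1, 11) (g = Pow(Add(9, 2), -1) = Pow(11, -1) = Rational(1, 11) ≈ 0.090909)
Mul(g, -42) = Mul(Rational(1, 11), -42) = Rational(-42, 11)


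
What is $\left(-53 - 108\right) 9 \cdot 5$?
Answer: $-7245$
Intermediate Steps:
$\left(-53 - 108\right) 9 \cdot 5 = \left(-53 - 108\right) 45 = \left(-161\right) 45 = -7245$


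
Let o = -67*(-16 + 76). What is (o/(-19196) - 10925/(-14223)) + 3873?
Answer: 264422896711/68256177 ≈ 3874.0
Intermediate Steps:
o = -4020 (o = -67*60 = -4020)
(o/(-19196) - 10925/(-14223)) + 3873 = (-4020/(-19196) - 10925/(-14223)) + 3873 = (-4020*(-1/19196) - 10925*(-1/14223)) + 3873 = (1005/4799 + 10925/14223) + 3873 = 66723190/68256177 + 3873 = 264422896711/68256177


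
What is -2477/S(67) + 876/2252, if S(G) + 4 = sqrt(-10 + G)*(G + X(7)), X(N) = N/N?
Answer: 13034921/37094944 - 42109*sqrt(57)/65888 ≈ -4.4737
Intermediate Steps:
X(N) = 1
S(G) = -4 + sqrt(-10 + G)*(1 + G) (S(G) = -4 + sqrt(-10 + G)*(G + 1) = -4 + sqrt(-10 + G)*(1 + G))
-2477/S(67) + 876/2252 = -2477/(-4 + sqrt(-10 + 67) + 67*sqrt(-10 + 67)) + 876/2252 = -2477/(-4 + sqrt(57) + 67*sqrt(57)) + 876*(1/2252) = -2477/(-4 + 68*sqrt(57)) + 219/563 = 219/563 - 2477/(-4 + 68*sqrt(57))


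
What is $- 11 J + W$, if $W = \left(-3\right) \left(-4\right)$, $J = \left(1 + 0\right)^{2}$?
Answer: $1$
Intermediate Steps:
$J = 1$ ($J = 1^{2} = 1$)
$W = 12$
$- 11 J + W = \left(-11\right) 1 + 12 = -11 + 12 = 1$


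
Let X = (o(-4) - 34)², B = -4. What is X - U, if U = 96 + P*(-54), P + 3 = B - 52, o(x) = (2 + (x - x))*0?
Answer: -2126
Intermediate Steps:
o(x) = 0 (o(x) = (2 + 0)*0 = 2*0 = 0)
P = -59 (P = -3 + (-4 - 52) = -3 - 56 = -59)
X = 1156 (X = (0 - 34)² = (-34)² = 1156)
U = 3282 (U = 96 - 59*(-54) = 96 + 3186 = 3282)
X - U = 1156 - 1*3282 = 1156 - 3282 = -2126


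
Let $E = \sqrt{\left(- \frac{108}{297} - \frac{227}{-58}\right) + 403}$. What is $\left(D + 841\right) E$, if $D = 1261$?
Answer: $\frac{1051 \sqrt{165483802}}{319} \approx 42383.0$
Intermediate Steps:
$E = \frac{\sqrt{165483802}}{638}$ ($E = \sqrt{\left(\left(-108\right) \frac{1}{297} - - \frac{227}{58}\right) + 403} = \sqrt{\left(- \frac{4}{11} + \frac{227}{58}\right) + 403} = \sqrt{\frac{2265}{638} + 403} = \sqrt{\frac{259379}{638}} = \frac{\sqrt{165483802}}{638} \approx 20.163$)
$\left(D + 841\right) E = \left(1261 + 841\right) \frac{\sqrt{165483802}}{638} = 2102 \frac{\sqrt{165483802}}{638} = \frac{1051 \sqrt{165483802}}{319}$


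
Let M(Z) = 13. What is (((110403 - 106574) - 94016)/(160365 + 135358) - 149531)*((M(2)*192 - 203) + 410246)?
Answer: -18242411090247900/295723 ≈ -6.1687e+10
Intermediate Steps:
(((110403 - 106574) - 94016)/(160365 + 135358) - 149531)*((M(2)*192 - 203) + 410246) = (((110403 - 106574) - 94016)/(160365 + 135358) - 149531)*((13*192 - 203) + 410246) = ((3829 - 94016)/295723 - 149531)*((2496 - 203) + 410246) = (-90187*1/295723 - 149531)*(2293 + 410246) = (-90187/295723 - 149531)*412539 = -44219846100/295723*412539 = -18242411090247900/295723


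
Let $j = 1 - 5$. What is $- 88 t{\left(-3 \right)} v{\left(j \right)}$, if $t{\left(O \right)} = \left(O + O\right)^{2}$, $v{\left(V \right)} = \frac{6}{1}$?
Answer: $-19008$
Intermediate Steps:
$j = -4$
$v{\left(V \right)} = 6$ ($v{\left(V \right)} = 6 \cdot 1 = 6$)
$t{\left(O \right)} = 4 O^{2}$ ($t{\left(O \right)} = \left(2 O\right)^{2} = 4 O^{2}$)
$- 88 t{\left(-3 \right)} v{\left(j \right)} = - 88 \cdot 4 \left(-3\right)^{2} \cdot 6 = - 88 \cdot 4 \cdot 9 \cdot 6 = \left(-88\right) 36 \cdot 6 = \left(-3168\right) 6 = -19008$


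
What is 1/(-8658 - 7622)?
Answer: -1/16280 ≈ -6.1425e-5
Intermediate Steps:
1/(-8658 - 7622) = 1/(-16280) = -1/16280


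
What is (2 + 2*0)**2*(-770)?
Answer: -3080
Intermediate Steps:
(2 + 2*0)**2*(-770) = (2 + 0)**2*(-770) = 2**2*(-770) = 4*(-770) = -3080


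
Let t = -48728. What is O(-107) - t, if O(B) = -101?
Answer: 48627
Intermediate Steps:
O(-107) - t = -101 - 1*(-48728) = -101 + 48728 = 48627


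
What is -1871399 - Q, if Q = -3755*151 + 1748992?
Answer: -3053386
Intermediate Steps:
Q = 1181987 (Q = -567005 + 1748992 = 1181987)
-1871399 - Q = -1871399 - 1*1181987 = -1871399 - 1181987 = -3053386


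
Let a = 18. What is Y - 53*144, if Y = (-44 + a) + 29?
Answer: -7629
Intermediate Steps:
Y = 3 (Y = (-44 + 18) + 29 = -26 + 29 = 3)
Y - 53*144 = 3 - 53*144 = 3 - 7632 = -7629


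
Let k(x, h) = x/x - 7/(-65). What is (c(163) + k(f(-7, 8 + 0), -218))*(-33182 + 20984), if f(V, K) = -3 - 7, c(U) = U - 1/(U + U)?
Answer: -21208522323/10595 ≈ -2.0017e+6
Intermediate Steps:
c(U) = U - 1/(2*U)
f(V, K) = -10
k(x, h) = 72/65 (k(x, h) = 1 - 7*(-1/65) = 1 + 7/65 = 72/65)
(c(163) + k(f(-7, 8 + 0), -218))*(-33182 + 20984) = ((163 - ½/163) + 72/65)*(-33182 + 20984) = ((163 - ½*1/163) + 72/65)*(-12198) = ((163 - 1/326) + 72/65)*(-12198) = (53137/326 + 72/65)*(-12198) = (3477377/21190)*(-12198) = -21208522323/10595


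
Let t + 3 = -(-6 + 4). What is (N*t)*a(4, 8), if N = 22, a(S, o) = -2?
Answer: 44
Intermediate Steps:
t = -1 (t = -3 - (-6 + 4) = -3 - 1*(-2) = -3 + 2 = -1)
(N*t)*a(4, 8) = (22*(-1))*(-2) = -22*(-2) = 44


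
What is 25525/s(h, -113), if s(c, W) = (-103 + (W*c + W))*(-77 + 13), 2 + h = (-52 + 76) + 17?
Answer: 25525/295872 ≈ 0.086270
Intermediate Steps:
h = 39 (h = -2 + ((-52 + 76) + 17) = -2 + (24 + 17) = -2 + 41 = 39)
s(c, W) = 6592 - 64*W - 64*W*c (s(c, W) = (-103 + (W + W*c))*(-64) = (-103 + W + W*c)*(-64) = 6592 - 64*W - 64*W*c)
25525/s(h, -113) = 25525/(6592 - 64*(-113) - 64*(-113)*39) = 25525/(6592 + 7232 + 282048) = 25525/295872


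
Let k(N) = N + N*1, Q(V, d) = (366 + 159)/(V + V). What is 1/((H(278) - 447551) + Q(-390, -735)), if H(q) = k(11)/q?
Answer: -7228/3234902921 ≈ -2.2344e-6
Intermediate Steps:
Q(V, d) = 525/(2*V) (Q(V, d) = 525/((2*V)) = 525*(1/(2*V)) = 525/(2*V))
k(N) = 2*N (k(N) = N + N = 2*N)
H(q) = 22/q (H(q) = (2*11)/q = 22/q)
1/((H(278) - 447551) + Q(-390, -735)) = 1/((22/278 - 447551) + (525/2)/(-390)) = 1/((22*(1/278) - 447551) + (525/2)*(-1/390)) = 1/((11/139 - 447551) - 35/52) = 1/(-62209578/139 - 35/52) = 1/(-3234902921/7228) = -7228/3234902921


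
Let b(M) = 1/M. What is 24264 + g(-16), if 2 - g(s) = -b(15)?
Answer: 363991/15 ≈ 24266.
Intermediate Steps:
g(s) = 31/15 (g(s) = 2 - (-1)/15 = 2 - 1*(-1/15) = 2 + 1/15 = 31/15)
24264 + g(-16) = 24264 + 31/15 = 363991/15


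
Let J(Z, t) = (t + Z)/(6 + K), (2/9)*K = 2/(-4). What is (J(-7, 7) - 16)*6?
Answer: -96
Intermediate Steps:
K = -9/4 (K = 9*(2/(-4))/2 = 9*(2*(-1/4))/2 = (9/2)*(-1/2) = -9/4 ≈ -2.2500)
J(Z, t) = 4*Z/15 + 4*t/15 (J(Z, t) = (t + Z)/(6 - 9/4) = (Z + t)/(15/4) = (Z + t)*(4/15) = 4*Z/15 + 4*t/15)
(J(-7, 7) - 16)*6 = (((4/15)*(-7) + (4/15)*7) - 16)*6 = ((-28/15 + 28/15) - 16)*6 = (0 - 16)*6 = -16*6 = -96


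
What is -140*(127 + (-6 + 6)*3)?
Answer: -17780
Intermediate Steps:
-140*(127 + (-6 + 6)*3) = -140*(127 + 0*3) = -140*(127 + 0) = -140*127 = -17780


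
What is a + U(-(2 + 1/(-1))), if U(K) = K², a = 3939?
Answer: 3940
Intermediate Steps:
a + U(-(2 + 1/(-1))) = 3939 + (-(2 + 1/(-1)))² = 3939 + (-(2 - 1))² = 3939 + (-1*1)² = 3939 + (-1)² = 3939 + 1 = 3940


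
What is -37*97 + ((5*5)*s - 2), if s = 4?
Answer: -3491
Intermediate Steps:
-37*97 + ((5*5)*s - 2) = -37*97 + ((5*5)*4 - 2) = -3589 + (25*4 - 2) = -3589 + (100 - 2) = -3589 + 98 = -3491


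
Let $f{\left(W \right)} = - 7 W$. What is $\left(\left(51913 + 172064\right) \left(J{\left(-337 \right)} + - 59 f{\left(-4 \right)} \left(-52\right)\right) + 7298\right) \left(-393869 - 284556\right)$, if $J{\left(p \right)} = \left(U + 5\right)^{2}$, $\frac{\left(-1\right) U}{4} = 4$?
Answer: $-13071641016401275$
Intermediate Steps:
$U = -16$ ($U = \left(-4\right) 4 = -16$)
$J{\left(p \right)} = 121$ ($J{\left(p \right)} = \left(-16 + 5\right)^{2} = \left(-11\right)^{2} = 121$)
$\left(\left(51913 + 172064\right) \left(J{\left(-337 \right)} + - 59 f{\left(-4 \right)} \left(-52\right)\right) + 7298\right) \left(-393869 - 284556\right) = \left(\left(51913 + 172064\right) \left(121 + - 59 \left(\left(-7\right) \left(-4\right)\right) \left(-52\right)\right) + 7298\right) \left(-393869 - 284556\right) = \left(223977 \left(121 + \left(-59\right) 28 \left(-52\right)\right) + 7298\right) \left(-678425\right) = \left(223977 \left(121 - -85904\right) + 7298\right) \left(-678425\right) = \left(223977 \left(121 + 85904\right) + 7298\right) \left(-678425\right) = \left(223977 \cdot 86025 + 7298\right) \left(-678425\right) = \left(19267621425 + 7298\right) \left(-678425\right) = 19267628723 \left(-678425\right) = -13071641016401275$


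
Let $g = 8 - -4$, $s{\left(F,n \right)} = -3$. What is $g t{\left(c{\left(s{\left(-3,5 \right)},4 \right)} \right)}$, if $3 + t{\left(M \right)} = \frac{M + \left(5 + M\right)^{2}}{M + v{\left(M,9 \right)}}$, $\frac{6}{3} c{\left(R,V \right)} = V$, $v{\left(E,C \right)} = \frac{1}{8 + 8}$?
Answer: $\frac{2868}{11} \approx 260.73$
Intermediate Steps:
$v{\left(E,C \right)} = \frac{1}{16}$
$c{\left(R,V \right)} = \frac{V}{2}$
$t{\left(M \right)} = -3 + \frac{M + \left(5 + M\right)^{2}}{\frac{1}{16} + M}$ ($t{\left(M \right)} = -3 + \frac{M + \left(5 + M\right)^{2}}{M + \frac{1}{16}} = -3 + \frac{M + \left(5 + M\right)^{2}}{\frac{1}{16} + M}$)
$g = 12$ ($g = 8 + 4 = 12$)
$g t{\left(c{\left(s{\left(-3,5 \right)},4 \right)} \right)} = 12 \frac{397 + 16 \left(\frac{1}{2} \cdot 4\right)^{2} + 128 \cdot \frac{1}{2} \cdot 4}{1 + 16 \cdot \frac{1}{2} \cdot 4} = 12 \frac{397 + 16 \cdot 2^{2} + 128 \cdot 2}{1 + 16 \cdot 2} = 12 \frac{397 + 16 \cdot 4 + 256}{1 + 32} = 12 \frac{397 + 64 + 256}{33} = 12 \cdot \frac{1}{33} \cdot 717 = 12 \cdot \frac{239}{11} = \frac{2868}{11}$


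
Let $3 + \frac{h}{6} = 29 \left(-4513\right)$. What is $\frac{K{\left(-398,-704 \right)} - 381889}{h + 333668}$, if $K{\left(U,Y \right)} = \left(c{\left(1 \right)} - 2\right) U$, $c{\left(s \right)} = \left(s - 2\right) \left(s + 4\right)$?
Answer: $\frac{379103}{451612} \approx 0.83944$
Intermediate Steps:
$c{\left(s \right)} = \left(-2 + s\right) \left(4 + s\right)$
$h = -785280$ ($h = -18 + 6 \cdot 29 \left(-4513\right) = -18 + 6 \left(-130877\right) = -18 - 785262 = -785280$)
$K{\left(U,Y \right)} = - 7 U$ ($K{\left(U,Y \right)} = \left(\left(-8 + 1^{2} + 2 \cdot 1\right) - 2\right) U = \left(\left(-8 + 1 + 2\right) - 2\right) U = \left(-5 - 2\right) U = - 7 U$)
$\frac{K{\left(-398,-704 \right)} - 381889}{h + 333668} = \frac{\left(-7\right) \left(-398\right) - 381889}{-785280 + 333668} = \frac{2786 - 381889}{-451612} = \left(-379103\right) \left(- \frac{1}{451612}\right) = \frac{379103}{451612}$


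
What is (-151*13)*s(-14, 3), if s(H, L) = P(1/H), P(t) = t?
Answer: 1963/14 ≈ 140.21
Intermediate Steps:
s(H, L) = 1/H
(-151*13)*s(-14, 3) = -151*13/(-14) = -1963*(-1/14) = 1963/14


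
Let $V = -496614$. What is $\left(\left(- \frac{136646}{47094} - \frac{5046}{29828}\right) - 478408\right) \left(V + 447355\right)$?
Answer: $\frac{8275924776882001253}{351179958} \approx 2.3566 \cdot 10^{10}$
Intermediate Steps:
$\left(\left(- \frac{136646}{47094} - \frac{5046}{29828}\right) - 478408\right) \left(V + 447355\right) = \left(\left(- \frac{136646}{47094} - \frac{5046}{29828}\right) - 478408\right) \left(-496614 + 447355\right) = \left(\left(\left(-136646\right) \frac{1}{47094} - \frac{2523}{14914}\right) - 478408\right) \left(-49259\right) = \left(\left(- \frac{68323}{23547} - \frac{2523}{14914}\right) - 478408\right) \left(-49259\right) = \left(- \frac{1078378303}{351179958} - 478408\right) \left(-49259\right) = \left(- \frac{168008379725167}{351179958}\right) \left(-49259\right) = \frac{8275924776882001253}{351179958}$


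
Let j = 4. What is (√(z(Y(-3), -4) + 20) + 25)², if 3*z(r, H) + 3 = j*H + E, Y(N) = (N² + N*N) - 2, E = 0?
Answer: (75 + √123)²/9 ≈ 823.51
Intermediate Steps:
Y(N) = -2 + 2*N² (Y(N) = (N² + N²) - 2 = 2*N² - 2 = -2 + 2*N²)
z(r, H) = -1 + 4*H/3 (z(r, H) = -1 + (4*H + 0)/3 = -1 + (4*H)/3 = -1 + 4*H/3)
(√(z(Y(-3), -4) + 20) + 25)² = (√((-1 + (4/3)*(-4)) + 20) + 25)² = (√((-1 - 16/3) + 20) + 25)² = (√(-19/3 + 20) + 25)² = (√(41/3) + 25)² = (√123/3 + 25)² = (25 + √123/3)²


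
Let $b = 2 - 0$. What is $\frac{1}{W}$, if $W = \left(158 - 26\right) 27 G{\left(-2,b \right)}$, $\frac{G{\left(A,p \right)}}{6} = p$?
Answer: $\frac{1}{42768} \approx 2.3382 \cdot 10^{-5}$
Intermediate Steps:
$b = 2$ ($b = 2 + 0 = 2$)
$G{\left(A,p \right)} = 6 p$
$W = 42768$ ($W = \left(158 - 26\right) 27 \cdot 6 \cdot 2 = 132 \cdot 27 \cdot 12 = 132 \cdot 324 = 42768$)
$\frac{1}{W} = \frac{1}{42768}$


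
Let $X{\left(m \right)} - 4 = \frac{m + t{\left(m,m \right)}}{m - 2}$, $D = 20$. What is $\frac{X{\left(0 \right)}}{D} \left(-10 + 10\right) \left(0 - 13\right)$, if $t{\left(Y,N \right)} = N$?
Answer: $0$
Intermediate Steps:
$X{\left(m \right)} = 4 + \frac{2 m}{-2 + m}$ ($X{\left(m \right)} = 4 + \frac{m + m}{m - 2} = 4 + \frac{2 m}{-2 + m}$)
$\frac{X{\left(0 \right)}}{D} \left(-10 + 10\right) \left(0 - 13\right) = \frac{2 \frac{1}{-2 + 0} \left(-4 + 3 \cdot 0\right)}{20} \left(-10 + 10\right) \left(0 - 13\right) = \frac{2 \frac{1}{-2} \left(-4 + 0\right)}{20} \cdot 0 \left(-13\right) = \frac{2 \left(- \frac{1}{2}\right) \left(-4\right)}{20} \cdot 0 = \frac{1}{20} \cdot 4 \cdot 0 = \frac{1}{5} \cdot 0 = 0$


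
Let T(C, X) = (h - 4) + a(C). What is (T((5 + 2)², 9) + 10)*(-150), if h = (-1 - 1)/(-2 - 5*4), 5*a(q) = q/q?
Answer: -10380/11 ≈ -943.64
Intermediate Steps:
a(q) = ⅕ (a(q) = (q/q)/5 = (⅕)*1 = ⅕)
h = 1/11 (h = -2/(-2 - 20) = -2/(-22) = -2*(-1/22) = 1/11 ≈ 0.090909)
T(C, X) = -204/55 (T(C, X) = (1/11 - 4) + ⅕ = -43/11 + ⅕ = -204/55)
(T((5 + 2)², 9) + 10)*(-150) = (-204/55 + 10)*(-150) = (346/55)*(-150) = -10380/11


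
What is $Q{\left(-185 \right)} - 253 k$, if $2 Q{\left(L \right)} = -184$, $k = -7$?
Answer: $1679$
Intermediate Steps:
$Q{\left(L \right)} = -92$ ($Q{\left(L \right)} = \frac{1}{2} \left(-184\right) = -92$)
$Q{\left(-185 \right)} - 253 k = -92 - -1771 = -92 + 1771 = 1679$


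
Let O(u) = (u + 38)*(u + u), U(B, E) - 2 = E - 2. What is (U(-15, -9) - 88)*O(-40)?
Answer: -15520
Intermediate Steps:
U(B, E) = E (U(B, E) = 2 + (E - 2) = 2 + (-2 + E) = E)
O(u) = 2*u*(38 + u) (O(u) = (38 + u)*(2*u) = 2*u*(38 + u))
(U(-15, -9) - 88)*O(-40) = (-9 - 88)*(2*(-40)*(38 - 40)) = -194*(-40)*(-2) = -97*160 = -15520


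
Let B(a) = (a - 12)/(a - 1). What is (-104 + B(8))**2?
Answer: 535824/49 ≈ 10935.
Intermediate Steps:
B(a) = (-12 + a)/(-1 + a)
(-104 + B(8))**2 = (-104 + (-12 + 8)/(-1 + 8))**2 = (-104 - 4/7)**2 = (-732/7)**2 = 535824/49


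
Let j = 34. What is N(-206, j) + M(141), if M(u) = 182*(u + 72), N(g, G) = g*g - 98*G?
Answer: 77870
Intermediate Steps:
N(g, G) = g**2 - 98*G
M(u) = 13104 + 182*u (M(u) = 182*(72 + u) = 13104 + 182*u)
N(-206, j) + M(141) = ((-206)**2 - 98*34) + (13104 + 182*141) = (42436 - 3332) + (13104 + 25662) = 39104 + 38766 = 77870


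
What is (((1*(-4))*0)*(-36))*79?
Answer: 0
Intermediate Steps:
(((1*(-4))*0)*(-36))*79 = (-4*0*(-36))*79 = (0*(-36))*79 = 0*79 = 0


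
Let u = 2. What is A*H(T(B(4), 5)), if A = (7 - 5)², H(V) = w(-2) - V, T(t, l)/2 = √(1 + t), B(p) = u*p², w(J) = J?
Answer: -8 - 8*√33 ≈ -53.956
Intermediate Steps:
B(p) = 2*p²
T(t, l) = 2*√(1 + t)
H(V) = -2 - V
A = 4 (A = 2² = 4)
A*H(T(B(4), 5)) = 4*(-2 - 2*√(1 + 2*4²)) = 4*(-2 - 2*√(1 + 2*16)) = 4*(-2 - 2*√(1 + 32)) = 4*(-2 - 2*√33) = -8 - 8*√33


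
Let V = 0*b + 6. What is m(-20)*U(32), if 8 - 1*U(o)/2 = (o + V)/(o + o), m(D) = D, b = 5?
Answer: -1185/4 ≈ -296.25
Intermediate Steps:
V = 6 (V = 0*5 + 6 = 0 + 6 = 6)
U(o) = 16 - (6 + o)/o (U(o) = 16 - 2*(o + 6)/(o + o) = 16 - 2*(6 + o)/(2*o) = 16 - 2*(6 + o)*1/(2*o) = 16 - (6 + o)/o)
m(-20)*U(32) = -20*(15 - 6/32) = -20*(15 - 6*1/32) = -20*(15 - 3/16) = -20*237/16 = -1185/4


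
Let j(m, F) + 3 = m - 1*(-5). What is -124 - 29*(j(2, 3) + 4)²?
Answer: -1980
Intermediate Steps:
j(m, F) = 2 + m (j(m, F) = -3 + (m - 1*(-5)) = -3 + (m + 5) = -3 + (5 + m) = 2 + m)
-124 - 29*(j(2, 3) + 4)² = -124 - 29*((2 + 2) + 4)² = -124 - 29*(4 + 4)² = -124 - 29*8² = -124 - 29*64 = -124 - 1856 = -1980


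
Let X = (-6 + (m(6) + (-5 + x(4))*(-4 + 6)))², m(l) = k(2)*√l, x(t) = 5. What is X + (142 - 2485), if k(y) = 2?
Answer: -2283 - 24*√6 ≈ -2341.8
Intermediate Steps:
m(l) = 2*√l
X = (-6 + 2*√6)² (X = (-6 + (2*√6 + (-5 + 5)*(-4 + 6)))² = (-6 + (2*√6 + 0*2))² = (-6 + (2*√6 + 0))² = (-6 + 2*√6)² ≈ 1.2122)
X + (142 - 2485) = (60 - 24*√6) + (142 - 2485) = (60 - 24*√6) - 2343 = -2283 - 24*√6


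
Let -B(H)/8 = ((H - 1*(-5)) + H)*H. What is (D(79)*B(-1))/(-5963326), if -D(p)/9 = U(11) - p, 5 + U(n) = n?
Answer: -7884/2981663 ≈ -0.0026442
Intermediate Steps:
U(n) = -5 + n
B(H) = -8*H*(5 + 2*H) (B(H) = -8*((H - 1*(-5)) + H)*H = -8*((H + 5) + H)*H = -8*((5 + H) + H)*H = -8*(5 + 2*H)*H = -8*H*(5 + 2*H))
D(p) = -54 + 9*p (D(p) = -9*((-5 + 11) - p) = -9*(6 - p) = -54 + 9*p)
(D(79)*B(-1))/(-5963326) = ((-54 + 9*79)*(-8*(-1)*(5 + 2*(-1))))/(-5963326) = ((-54 + 711)*(-8*(-1)*(5 - 2)))*(-1/5963326) = (657*(-8*(-1)*3))*(-1/5963326) = (657*24)*(-1/5963326) = 15768*(-1/5963326) = -7884/2981663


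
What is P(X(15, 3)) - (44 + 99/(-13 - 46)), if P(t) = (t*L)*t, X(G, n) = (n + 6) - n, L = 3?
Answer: 3875/59 ≈ 65.678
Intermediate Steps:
X(G, n) = 6 (X(G, n) = (6 + n) - n = 6)
P(t) = 3*t**2 (P(t) = (t*3)*t = (3*t)*t = 3*t**2)
P(X(15, 3)) - (44 + 99/(-13 - 46)) = 3*6**2 - (44 + 99/(-13 - 46)) = 3*36 - (44 + 99/(-59)) = 108 - (44 + 99*(-1/59)) = 108 - (44 - 99/59) = 108 - 1*2497/59 = 108 - 2497/59 = 3875/59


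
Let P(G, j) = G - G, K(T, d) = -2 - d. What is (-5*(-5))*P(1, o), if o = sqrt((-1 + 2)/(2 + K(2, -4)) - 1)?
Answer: 0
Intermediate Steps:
o = I*sqrt(3)/2 (o = sqrt((-1 + 2)/(2 + (-2 - 1*(-4))) - 1) = sqrt(1/(2 + (-2 + 4)) - 1) = sqrt(1/(2 + 2) - 1) = sqrt(1/4 - 1) = sqrt(-3/4) = I*sqrt(3)/2 ≈ 0.86602*I)
P(G, j) = 0
(-5*(-5))*P(1, o) = -5*(-5)*0 = 25*0 = 0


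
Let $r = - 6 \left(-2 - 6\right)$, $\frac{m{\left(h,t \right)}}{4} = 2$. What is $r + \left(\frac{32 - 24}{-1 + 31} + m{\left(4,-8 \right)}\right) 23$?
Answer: $\frac{3572}{15} \approx 238.13$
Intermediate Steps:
$m{\left(h,t \right)} = 8$ ($m{\left(h,t \right)} = 4 \cdot 2 = 8$)
$r = 48$ ($r = \left(-6\right) \left(-8\right) = 48$)
$r + \left(\frac{32 - 24}{-1 + 31} + m{\left(4,-8 \right)}\right) 23 = 48 + \left(\frac{32 - 24}{-1 + 31} + 8\right) 23 = 48 + \left(\frac{8}{30} + 8\right) 23 = 48 + \left(8 \cdot \frac{1}{30} + 8\right) 23 = 48 + \left(\frac{4}{15} + 8\right) 23 = 48 + \frac{124}{15} \cdot 23 = 48 + \frac{2852}{15} = \frac{3572}{15}$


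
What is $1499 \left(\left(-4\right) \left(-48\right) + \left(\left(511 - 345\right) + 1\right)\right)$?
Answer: $538141$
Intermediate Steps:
$1499 \left(\left(-4\right) \left(-48\right) + \left(\left(511 - 345\right) + 1\right)\right) = 1499 \left(192 + \left(166 + 1\right)\right) = 1499 \left(192 + 167\right) = 1499 \cdot 359 = 538141$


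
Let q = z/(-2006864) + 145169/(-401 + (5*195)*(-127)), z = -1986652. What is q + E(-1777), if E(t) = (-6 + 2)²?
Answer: 2754423455/174095452 ≈ 15.821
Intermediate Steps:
E(t) = 16 (E(t) = (-4)² = 16)
q = -31103777/174095452 (q = -1986652/(-2006864) + 145169/(-401 + (5*195)*(-127)) = -1986652*(-1/2006864) + 145169/(-401 + 975*(-127)) = 496663/501716 + 145169/(-401 - 123825) = 496663/501716 + 145169/(-124226) = 496663/501716 + 145169*(-1/124226) = 496663/501716 - 811/694 = -31103777/174095452 ≈ -0.17866)
q + E(-1777) = -31103777/174095452 + 16 = 2754423455/174095452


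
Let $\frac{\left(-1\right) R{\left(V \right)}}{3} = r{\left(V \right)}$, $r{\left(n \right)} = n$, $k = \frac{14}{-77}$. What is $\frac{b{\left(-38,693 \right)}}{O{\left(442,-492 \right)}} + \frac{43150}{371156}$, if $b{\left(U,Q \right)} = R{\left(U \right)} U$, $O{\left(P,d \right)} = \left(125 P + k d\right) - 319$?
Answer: $\frac{4214566519}{112316445050} \approx 0.037524$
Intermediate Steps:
$k = - \frac{2}{11}$ ($k = 14 \left(- \frac{1}{77}\right) = - \frac{2}{11} \approx -0.18182$)
$R{\left(V \right)} = - 3 V$
$O{\left(P,d \right)} = -319 + 125 P - \frac{2 d}{11}$ ($O{\left(P,d \right)} = \left(125 P - \frac{2 d}{11}\right) - 319 = -319 + 125 P - \frac{2 d}{11}$)
$b{\left(U,Q \right)} = - 3 U^{2}$ ($b{\left(U,Q \right)} = - 3 U U = - 3 U^{2}$)
$\frac{b{\left(-38,693 \right)}}{O{\left(442,-492 \right)}} + \frac{43150}{371156} = \frac{\left(-3\right) \left(-38\right)^{2}}{-319 + 125 \cdot 442 - - \frac{984}{11}} + \frac{43150}{371156} = \frac{\left(-3\right) 1444}{-319 + 55250 + \frac{984}{11}} + 43150 \cdot \frac{1}{371156} = - \frac{4332}{\frac{605225}{11}} + \frac{21575}{185578} = \left(-4332\right) \frac{11}{605225} + \frac{21575}{185578} = - \frac{47652}{605225} + \frac{21575}{185578} = \frac{4214566519}{112316445050}$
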